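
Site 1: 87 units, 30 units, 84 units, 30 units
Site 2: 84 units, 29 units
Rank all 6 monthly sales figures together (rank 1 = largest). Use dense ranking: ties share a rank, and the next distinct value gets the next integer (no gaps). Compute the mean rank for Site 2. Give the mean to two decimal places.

3.00

Sorted (descending): 87, 84, 84, 30, 30, 29
The 2 values of 84 share dense rank 2.
The 2 values of 30 share dense rank 3.
Remaining distinct values take the next consecutive integers.
Site 2 values → pooled ranks: 84→2, 29→4
Mean rank = (2 + 4) / 2 = 3.00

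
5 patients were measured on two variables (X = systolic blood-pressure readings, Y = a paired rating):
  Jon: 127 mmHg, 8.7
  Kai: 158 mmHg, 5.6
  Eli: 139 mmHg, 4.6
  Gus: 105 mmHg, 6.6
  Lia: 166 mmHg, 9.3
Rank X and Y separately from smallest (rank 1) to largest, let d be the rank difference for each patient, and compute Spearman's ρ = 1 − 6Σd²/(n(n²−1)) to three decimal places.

0.200

Ranks of variable 1: 2, 4, 3, 1, 5
Ranks of variable 2: 4, 2, 1, 3, 5
d = r₁ − r₂: -2, 2, 2, -2, 0
d²: 4, 4, 4, 4, 0; Σd² = 16
ρ = 1 − 6·16/(5·24) = 1 − 96/120 = 0.200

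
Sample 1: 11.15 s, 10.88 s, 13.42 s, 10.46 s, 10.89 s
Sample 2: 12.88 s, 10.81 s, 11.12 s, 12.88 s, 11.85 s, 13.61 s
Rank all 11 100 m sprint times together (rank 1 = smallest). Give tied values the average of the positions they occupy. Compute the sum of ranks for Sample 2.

Sorted (ascending): 10.46, 10.81, 10.88, 10.89, 11.12, 11.15, 11.85, 12.88, 12.88, 13.42, 13.61
The 2 values of 12.88 occupy positions 8–9 → average rank (8+9)/2 = 8.5.
Sample 2 values → pooled ranks: 12.88→8.5, 10.81→2, 11.12→5, 12.88→8.5, 11.85→7, 13.61→11
Rank sum = 8.5 + 2 + 5 + 8.5 + 7 + 11 = 42

42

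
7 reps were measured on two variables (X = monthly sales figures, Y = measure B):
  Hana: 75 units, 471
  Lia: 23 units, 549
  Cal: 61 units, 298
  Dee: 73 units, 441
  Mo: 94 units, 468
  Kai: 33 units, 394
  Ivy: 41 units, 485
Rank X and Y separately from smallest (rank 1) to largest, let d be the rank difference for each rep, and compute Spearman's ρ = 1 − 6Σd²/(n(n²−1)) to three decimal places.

-0.214

Ranks of variable 1: 6, 1, 4, 5, 7, 2, 3
Ranks of variable 2: 5, 7, 1, 3, 4, 2, 6
d = r₁ − r₂: 1, -6, 3, 2, 3, 0, -3
d²: 1, 36, 9, 4, 9, 0, 9; Σd² = 68
ρ = 1 − 6·68/(7·48) = 1 − 408/336 = -0.214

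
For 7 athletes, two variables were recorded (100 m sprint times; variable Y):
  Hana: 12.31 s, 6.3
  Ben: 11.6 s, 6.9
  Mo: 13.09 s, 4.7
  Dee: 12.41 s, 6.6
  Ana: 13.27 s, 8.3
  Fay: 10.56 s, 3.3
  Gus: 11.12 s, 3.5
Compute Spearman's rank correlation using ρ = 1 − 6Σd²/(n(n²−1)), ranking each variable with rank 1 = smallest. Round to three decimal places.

0.679

Ranks of variable 1: 4, 3, 6, 5, 7, 1, 2
Ranks of variable 2: 4, 6, 3, 5, 7, 1, 2
d = r₁ − r₂: 0, -3, 3, 0, 0, 0, 0
d²: 0, 9, 9, 0, 0, 0, 0; Σd² = 18
ρ = 1 − 6·18/(7·48) = 1 − 108/336 = 0.679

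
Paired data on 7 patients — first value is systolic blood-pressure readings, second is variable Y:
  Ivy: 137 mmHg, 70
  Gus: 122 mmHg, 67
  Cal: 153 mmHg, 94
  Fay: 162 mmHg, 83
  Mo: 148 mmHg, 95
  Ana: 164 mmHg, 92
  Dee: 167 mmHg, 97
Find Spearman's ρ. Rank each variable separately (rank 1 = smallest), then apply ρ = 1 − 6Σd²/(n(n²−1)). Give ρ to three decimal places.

0.679

Ranks of variable 1: 2, 1, 4, 5, 3, 6, 7
Ranks of variable 2: 2, 1, 5, 3, 6, 4, 7
d = r₁ − r₂: 0, 0, -1, 2, -3, 2, 0
d²: 0, 0, 1, 4, 9, 4, 0; Σd² = 18
ρ = 1 − 6·18/(7·48) = 1 − 108/336 = 0.679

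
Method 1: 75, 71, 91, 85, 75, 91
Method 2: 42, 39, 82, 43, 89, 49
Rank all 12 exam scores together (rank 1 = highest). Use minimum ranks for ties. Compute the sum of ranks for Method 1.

26

Sorted (descending): 91, 91, 89, 85, 82, 75, 75, 71, 49, 43, 42, 39
The 2 values of 91 occupy positions 1–2 → each gets rank 1.
The 2 values of 75 occupy positions 6–7 → each gets rank 6.
Method 1 values → pooled ranks: 75→6, 71→8, 91→1, 85→4, 75→6, 91→1
Rank sum = 6 + 8 + 1 + 4 + 6 + 1 = 26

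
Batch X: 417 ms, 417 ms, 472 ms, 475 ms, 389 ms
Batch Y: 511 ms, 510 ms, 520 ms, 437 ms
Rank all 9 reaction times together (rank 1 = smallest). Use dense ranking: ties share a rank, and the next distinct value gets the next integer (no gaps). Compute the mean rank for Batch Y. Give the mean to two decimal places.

Sorted (ascending): 389, 417, 417, 437, 472, 475, 510, 511, 520
The 2 values of 417 share dense rank 2.
Remaining distinct values take the next consecutive integers.
Batch Y values → pooled ranks: 511→7, 510→6, 520→8, 437→3
Mean rank = (7 + 6 + 8 + 3) / 4 = 6.00

6.00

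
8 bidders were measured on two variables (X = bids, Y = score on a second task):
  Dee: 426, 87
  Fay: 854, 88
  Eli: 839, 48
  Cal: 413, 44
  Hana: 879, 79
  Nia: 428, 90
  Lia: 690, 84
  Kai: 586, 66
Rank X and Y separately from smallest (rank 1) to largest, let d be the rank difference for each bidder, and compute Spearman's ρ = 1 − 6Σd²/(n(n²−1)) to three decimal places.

0.119

Ranks of variable 1: 2, 7, 6, 1, 8, 3, 5, 4
Ranks of variable 2: 6, 7, 2, 1, 4, 8, 5, 3
d = r₁ − r₂: -4, 0, 4, 0, 4, -5, 0, 1
d²: 16, 0, 16, 0, 16, 25, 0, 1; Σd² = 74
ρ = 1 − 6·74/(8·63) = 1 − 444/504 = 0.119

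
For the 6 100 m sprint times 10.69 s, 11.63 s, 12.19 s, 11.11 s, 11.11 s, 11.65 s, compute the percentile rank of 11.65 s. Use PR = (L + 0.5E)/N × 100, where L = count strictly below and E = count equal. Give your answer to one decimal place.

75.0

N = 6.
Strictly below 11.65: 4. Equal to 11.65: 1.
PR = (4 + 0.5·1)/6 × 100 = 75.0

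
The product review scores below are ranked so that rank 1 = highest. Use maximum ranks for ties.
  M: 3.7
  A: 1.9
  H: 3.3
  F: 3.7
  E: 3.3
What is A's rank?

Sorted (descending): 3.7, 3.7, 3.3, 3.3, 1.9
The 2 values of 3.7 occupy positions 1–2 → each gets rank 2.
The 2 values of 3.3 occupy positions 3–4 → each gets rank 4.
A has value 1.9 → rank 5.

5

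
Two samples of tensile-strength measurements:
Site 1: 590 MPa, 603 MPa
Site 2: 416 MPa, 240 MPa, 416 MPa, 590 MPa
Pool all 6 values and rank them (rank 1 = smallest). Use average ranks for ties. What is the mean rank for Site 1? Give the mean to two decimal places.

5.25

Sorted (ascending): 240, 416, 416, 590, 590, 603
The 2 values of 416 occupy positions 2–3 → average rank (2+3)/2 = 2.5.
The 2 values of 590 occupy positions 4–5 → average rank (4+5)/2 = 4.5.
Site 1 values → pooled ranks: 590→4.5, 603→6
Mean rank = (4.5 + 6) / 2 = 5.25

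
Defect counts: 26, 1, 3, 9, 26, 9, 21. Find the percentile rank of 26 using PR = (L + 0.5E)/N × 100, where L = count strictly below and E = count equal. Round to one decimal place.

85.7

N = 7.
Strictly below 26: 5. Equal to 26: 2.
PR = (5 + 0.5·2)/7 × 100 = 85.7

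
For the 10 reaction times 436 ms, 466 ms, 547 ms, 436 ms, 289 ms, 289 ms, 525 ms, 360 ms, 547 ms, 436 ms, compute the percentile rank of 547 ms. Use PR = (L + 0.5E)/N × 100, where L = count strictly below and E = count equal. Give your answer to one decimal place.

90.0

N = 10.
Strictly below 547: 8. Equal to 547: 2.
PR = (8 + 0.5·2)/10 × 100 = 90.0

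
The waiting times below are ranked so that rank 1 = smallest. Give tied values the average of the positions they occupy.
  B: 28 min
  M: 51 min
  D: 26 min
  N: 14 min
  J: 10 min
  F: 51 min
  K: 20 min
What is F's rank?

6.5

Sorted (ascending): 10, 14, 20, 26, 28, 51, 51
The 2 values of 51 occupy positions 6–7 → average rank (6+7)/2 = 6.5.
F has value 51 min → rank 6.5.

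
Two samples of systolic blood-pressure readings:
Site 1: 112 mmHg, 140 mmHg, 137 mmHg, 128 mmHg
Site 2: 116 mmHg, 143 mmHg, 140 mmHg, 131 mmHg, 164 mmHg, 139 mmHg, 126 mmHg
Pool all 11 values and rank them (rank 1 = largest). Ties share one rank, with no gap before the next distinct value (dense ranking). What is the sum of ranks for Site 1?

Sorted (descending): 164, 143, 140, 140, 139, 137, 131, 128, 126, 116, 112
The 2 values of 140 share dense rank 3.
Remaining distinct values take the next consecutive integers.
Site 1 values → pooled ranks: 112→10, 140→3, 137→5, 128→7
Rank sum = 10 + 3 + 5 + 7 = 25

25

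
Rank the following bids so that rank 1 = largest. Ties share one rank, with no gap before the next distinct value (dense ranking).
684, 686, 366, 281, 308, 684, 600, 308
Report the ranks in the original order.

Sorted (descending): 686, 684, 684, 600, 366, 308, 308, 281
The 2 values of 684 share dense rank 2.
The 2 values of 308 share dense rank 5.
Remaining distinct values take the next consecutive integers.

2, 1, 4, 6, 5, 2, 3, 5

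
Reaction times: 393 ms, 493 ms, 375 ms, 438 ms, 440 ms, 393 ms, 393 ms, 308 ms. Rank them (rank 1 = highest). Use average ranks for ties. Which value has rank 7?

Sorted (descending): 493, 440, 438, 393, 393, 393, 375, 308
The 3 values of 393 occupy positions 4–6 → average rank 5.
Rank 7 → value 375.

375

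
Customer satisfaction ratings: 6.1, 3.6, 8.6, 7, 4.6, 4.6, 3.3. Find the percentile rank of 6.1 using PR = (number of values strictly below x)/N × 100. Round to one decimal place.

N = 7.
Strictly below 6.1: 4. Equal to 6.1: 1.
PR = 4/7 × 100 = 57.1

57.1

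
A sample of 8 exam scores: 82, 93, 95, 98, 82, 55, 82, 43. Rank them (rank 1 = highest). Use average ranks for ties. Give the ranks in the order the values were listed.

Sorted (descending): 98, 95, 93, 82, 82, 82, 55, 43
The 3 values of 82 occupy positions 4–6 → average rank 5.

5, 3, 2, 1, 5, 7, 5, 8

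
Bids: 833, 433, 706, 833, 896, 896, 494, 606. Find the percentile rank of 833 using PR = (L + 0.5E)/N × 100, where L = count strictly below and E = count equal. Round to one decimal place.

62.5

N = 8.
Strictly below 833: 4. Equal to 833: 2.
PR = (4 + 0.5·2)/8 × 100 = 62.5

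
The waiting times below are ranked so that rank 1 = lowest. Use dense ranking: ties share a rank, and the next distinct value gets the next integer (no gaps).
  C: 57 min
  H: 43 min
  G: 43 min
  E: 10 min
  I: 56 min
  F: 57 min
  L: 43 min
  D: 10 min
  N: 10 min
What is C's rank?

Sorted (ascending): 10, 10, 10, 43, 43, 43, 56, 57, 57
The 3 values of 10 share dense rank 1.
The 3 values of 43 share dense rank 2.
The 2 values of 57 share dense rank 4.
Remaining distinct values take the next consecutive integers.
C has value 57 min → rank 4.

4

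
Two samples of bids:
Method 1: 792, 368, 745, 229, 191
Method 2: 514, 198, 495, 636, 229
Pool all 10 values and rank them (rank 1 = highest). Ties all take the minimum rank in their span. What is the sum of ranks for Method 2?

Sorted (descending): 792, 745, 636, 514, 495, 368, 229, 229, 198, 191
The 2 values of 229 occupy positions 7–8 → each gets rank 7.
Method 2 values → pooled ranks: 514→4, 198→9, 495→5, 636→3, 229→7
Rank sum = 4 + 9 + 5 + 3 + 7 = 28

28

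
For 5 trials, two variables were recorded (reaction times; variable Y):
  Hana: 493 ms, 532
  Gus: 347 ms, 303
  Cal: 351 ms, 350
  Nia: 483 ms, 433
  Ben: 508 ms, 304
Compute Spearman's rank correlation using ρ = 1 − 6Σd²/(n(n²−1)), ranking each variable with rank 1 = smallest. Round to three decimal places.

0.400

Ranks of variable 1: 4, 1, 2, 3, 5
Ranks of variable 2: 5, 1, 3, 4, 2
d = r₁ − r₂: -1, 0, -1, -1, 3
d²: 1, 0, 1, 1, 9; Σd² = 12
ρ = 1 − 6·12/(5·24) = 1 − 72/120 = 0.400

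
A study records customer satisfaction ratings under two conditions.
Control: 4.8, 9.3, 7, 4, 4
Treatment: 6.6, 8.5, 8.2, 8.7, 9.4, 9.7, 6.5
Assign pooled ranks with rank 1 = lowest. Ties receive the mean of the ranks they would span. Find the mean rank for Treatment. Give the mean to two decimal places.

Sorted (ascending): 4, 4, 4.8, 6.5, 6.6, 7, 8.2, 8.5, 8.7, 9.3, 9.4, 9.7
The 2 values of 4 occupy positions 1–2 → average rank (1+2)/2 = 1.5.
Treatment values → pooled ranks: 6.6→5, 8.5→8, 8.2→7, 8.7→9, 9.4→11, 9.7→12, 6.5→4
Mean rank = (5 + 8 + 7 + 9 + 11 + 12 + 4) / 7 = 8.00

8.00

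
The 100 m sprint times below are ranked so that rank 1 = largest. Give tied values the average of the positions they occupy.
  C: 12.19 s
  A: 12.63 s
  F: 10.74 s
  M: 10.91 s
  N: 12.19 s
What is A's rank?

Sorted (descending): 12.63, 12.19, 12.19, 10.91, 10.74
The 2 values of 12.19 occupy positions 2–3 → average rank (2+3)/2 = 2.5.
A has value 12.63 s → rank 1.

1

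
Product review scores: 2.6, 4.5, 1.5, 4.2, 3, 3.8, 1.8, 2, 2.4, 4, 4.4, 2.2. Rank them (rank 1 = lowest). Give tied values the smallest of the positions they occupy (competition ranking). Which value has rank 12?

Sorted (ascending): 1.5, 1.8, 2, 2.2, 2.4, 2.6, 3, 3.8, 4, 4.2, 4.4, 4.5
No ties — each value takes its position as its rank.
Rank 12 → value 4.5.

4.5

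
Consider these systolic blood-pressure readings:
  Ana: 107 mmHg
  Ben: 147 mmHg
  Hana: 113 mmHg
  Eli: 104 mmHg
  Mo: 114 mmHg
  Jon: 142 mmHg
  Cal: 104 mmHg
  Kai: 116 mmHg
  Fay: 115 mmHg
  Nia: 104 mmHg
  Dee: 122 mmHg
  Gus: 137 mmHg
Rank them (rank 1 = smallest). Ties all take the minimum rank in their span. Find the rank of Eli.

Sorted (ascending): 104, 104, 104, 107, 113, 114, 115, 116, 122, 137, 142, 147
The 3 values of 104 occupy positions 1–3 → each gets rank 1.
Eli has value 104 mmHg → rank 1.

1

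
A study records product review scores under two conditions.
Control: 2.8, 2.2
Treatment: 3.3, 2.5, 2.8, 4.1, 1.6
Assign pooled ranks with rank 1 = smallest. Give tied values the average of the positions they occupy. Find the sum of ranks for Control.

6.5

Sorted (ascending): 1.6, 2.2, 2.5, 2.8, 2.8, 3.3, 4.1
The 2 values of 2.8 occupy positions 4–5 → average rank (4+5)/2 = 4.5.
Control values → pooled ranks: 2.8→4.5, 2.2→2
Rank sum = 4.5 + 2 = 6.5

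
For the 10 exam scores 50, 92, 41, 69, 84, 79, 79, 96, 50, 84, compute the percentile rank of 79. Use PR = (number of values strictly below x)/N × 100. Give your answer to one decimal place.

40.0

N = 10.
Strictly below 79: 4. Equal to 79: 2.
PR = 4/10 × 100 = 40.0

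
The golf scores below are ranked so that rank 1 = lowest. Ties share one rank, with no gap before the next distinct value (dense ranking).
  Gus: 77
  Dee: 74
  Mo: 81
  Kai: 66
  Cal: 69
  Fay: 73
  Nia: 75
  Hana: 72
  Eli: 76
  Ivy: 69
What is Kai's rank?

Sorted (ascending): 66, 69, 69, 72, 73, 74, 75, 76, 77, 81
The 2 values of 69 share dense rank 2.
Remaining distinct values take the next consecutive integers.
Kai has value 66 → rank 1.

1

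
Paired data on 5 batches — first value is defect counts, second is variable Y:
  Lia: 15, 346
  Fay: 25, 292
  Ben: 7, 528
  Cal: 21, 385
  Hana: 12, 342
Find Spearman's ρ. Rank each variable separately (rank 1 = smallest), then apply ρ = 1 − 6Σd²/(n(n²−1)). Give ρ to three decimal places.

Ranks of variable 1: 3, 5, 1, 4, 2
Ranks of variable 2: 3, 1, 5, 4, 2
d = r₁ − r₂: 0, 4, -4, 0, 0
d²: 0, 16, 16, 0, 0; Σd² = 32
ρ = 1 − 6·32/(5·24) = 1 − 192/120 = -0.600

-0.600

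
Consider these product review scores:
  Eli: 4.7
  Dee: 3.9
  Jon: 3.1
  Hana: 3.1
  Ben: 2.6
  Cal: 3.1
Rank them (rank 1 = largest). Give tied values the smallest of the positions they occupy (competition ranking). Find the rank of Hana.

Sorted (descending): 4.7, 3.9, 3.1, 3.1, 3.1, 2.6
The 3 values of 3.1 occupy positions 3–5 → each gets rank 3.
Hana has value 3.1 → rank 3.

3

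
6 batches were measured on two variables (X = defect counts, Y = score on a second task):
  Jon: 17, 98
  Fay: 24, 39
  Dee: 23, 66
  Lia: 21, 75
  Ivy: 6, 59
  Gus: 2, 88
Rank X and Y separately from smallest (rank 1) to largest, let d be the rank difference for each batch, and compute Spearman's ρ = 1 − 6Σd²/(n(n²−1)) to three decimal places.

-0.543

Ranks of variable 1: 3, 6, 5, 4, 2, 1
Ranks of variable 2: 6, 1, 3, 4, 2, 5
d = r₁ − r₂: -3, 5, 2, 0, 0, -4
d²: 9, 25, 4, 0, 0, 16; Σd² = 54
ρ = 1 − 6·54/(6·35) = 1 − 324/210 = -0.543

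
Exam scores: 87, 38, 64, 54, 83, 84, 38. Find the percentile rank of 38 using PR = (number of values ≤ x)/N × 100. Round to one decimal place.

28.6

N = 7.
Strictly below 38: 0. Equal to 38: 2.
PR = 2/7 × 100 = 28.6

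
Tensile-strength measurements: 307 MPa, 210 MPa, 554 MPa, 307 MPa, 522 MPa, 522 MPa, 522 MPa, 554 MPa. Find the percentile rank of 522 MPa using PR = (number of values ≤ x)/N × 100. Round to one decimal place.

75.0

N = 8.
Strictly below 522: 3. Equal to 522: 3.
PR = 6/8 × 100 = 75.0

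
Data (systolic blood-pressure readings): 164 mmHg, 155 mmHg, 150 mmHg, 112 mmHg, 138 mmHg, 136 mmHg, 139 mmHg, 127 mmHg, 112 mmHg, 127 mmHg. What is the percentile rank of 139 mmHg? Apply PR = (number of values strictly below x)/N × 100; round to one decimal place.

N = 10.
Strictly below 139: 6. Equal to 139: 1.
PR = 6/10 × 100 = 60.0

60.0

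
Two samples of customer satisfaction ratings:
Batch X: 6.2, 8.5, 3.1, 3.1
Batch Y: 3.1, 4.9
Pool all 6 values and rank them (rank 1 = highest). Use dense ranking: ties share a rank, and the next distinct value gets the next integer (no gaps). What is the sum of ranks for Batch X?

Sorted (descending): 8.5, 6.2, 4.9, 3.1, 3.1, 3.1
The 3 values of 3.1 share dense rank 4.
Remaining distinct values take the next consecutive integers.
Batch X values → pooled ranks: 6.2→2, 8.5→1, 3.1→4, 3.1→4
Rank sum = 2 + 1 + 4 + 4 = 11

11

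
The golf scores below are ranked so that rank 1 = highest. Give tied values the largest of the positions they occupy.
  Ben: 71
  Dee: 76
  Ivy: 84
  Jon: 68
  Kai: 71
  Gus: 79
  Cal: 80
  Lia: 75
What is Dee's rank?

Sorted (descending): 84, 80, 79, 76, 75, 71, 71, 68
The 2 values of 71 occupy positions 6–7 → each gets rank 7.
Dee has value 76 → rank 4.

4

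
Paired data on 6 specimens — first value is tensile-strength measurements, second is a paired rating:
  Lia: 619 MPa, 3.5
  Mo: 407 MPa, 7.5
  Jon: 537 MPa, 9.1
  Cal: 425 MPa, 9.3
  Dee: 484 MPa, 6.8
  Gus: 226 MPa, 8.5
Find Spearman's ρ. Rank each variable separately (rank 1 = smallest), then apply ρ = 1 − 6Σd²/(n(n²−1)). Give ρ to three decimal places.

Ranks of variable 1: 6, 2, 5, 3, 4, 1
Ranks of variable 2: 1, 3, 5, 6, 2, 4
d = r₁ − r₂: 5, -1, 0, -3, 2, -3
d²: 25, 1, 0, 9, 4, 9; Σd² = 48
ρ = 1 − 6·48/(6·35) = 1 − 288/210 = -0.371

-0.371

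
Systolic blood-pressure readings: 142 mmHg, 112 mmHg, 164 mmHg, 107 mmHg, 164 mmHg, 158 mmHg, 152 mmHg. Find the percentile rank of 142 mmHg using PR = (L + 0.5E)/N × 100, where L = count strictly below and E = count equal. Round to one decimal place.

N = 7.
Strictly below 142: 2. Equal to 142: 1.
PR = (2 + 0.5·1)/7 × 100 = 35.7

35.7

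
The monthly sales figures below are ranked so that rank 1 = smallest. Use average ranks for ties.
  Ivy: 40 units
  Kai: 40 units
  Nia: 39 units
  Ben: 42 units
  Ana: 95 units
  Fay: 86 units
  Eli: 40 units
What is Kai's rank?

Sorted (ascending): 39, 40, 40, 40, 42, 86, 95
The 3 values of 40 occupy positions 2–4 → average rank 3.
Kai has value 40 units → rank 3.

3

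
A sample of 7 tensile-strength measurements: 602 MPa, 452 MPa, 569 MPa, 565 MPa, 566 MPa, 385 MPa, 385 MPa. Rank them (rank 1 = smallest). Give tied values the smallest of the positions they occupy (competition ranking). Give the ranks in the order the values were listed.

7, 3, 6, 4, 5, 1, 1

Sorted (ascending): 385, 385, 452, 565, 566, 569, 602
The 2 values of 385 occupy positions 1–2 → each gets rank 1.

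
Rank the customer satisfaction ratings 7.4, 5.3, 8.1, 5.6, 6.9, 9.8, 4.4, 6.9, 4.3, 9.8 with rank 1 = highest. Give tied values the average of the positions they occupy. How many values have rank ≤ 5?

4

Sorted (descending): 9.8, 9.8, 8.1, 7.4, 6.9, 6.9, 5.6, 5.3, 4.4, 4.3
The 2 values of 9.8 occupy positions 1–2 → average rank (1+2)/2 = 1.5.
The 2 values of 6.9 occupy positions 5–6 → average rank (5+6)/2 = 5.5.
Ranks ≤ 5: {1.5, 1.5, 3, 4} → 4 values.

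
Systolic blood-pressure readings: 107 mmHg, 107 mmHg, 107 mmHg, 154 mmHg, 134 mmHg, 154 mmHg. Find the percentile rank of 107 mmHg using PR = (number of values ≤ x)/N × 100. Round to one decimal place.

N = 6.
Strictly below 107: 0. Equal to 107: 3.
PR = 3/6 × 100 = 50.0

50.0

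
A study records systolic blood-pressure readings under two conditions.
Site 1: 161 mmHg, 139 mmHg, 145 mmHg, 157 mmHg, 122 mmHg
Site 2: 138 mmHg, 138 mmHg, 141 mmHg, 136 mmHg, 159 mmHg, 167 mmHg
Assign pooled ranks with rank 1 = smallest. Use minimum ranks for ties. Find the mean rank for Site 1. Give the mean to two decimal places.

6.20

Sorted (ascending): 122, 136, 138, 138, 139, 141, 145, 157, 159, 161, 167
The 2 values of 138 occupy positions 3–4 → each gets rank 3.
Site 1 values → pooled ranks: 161→10, 139→5, 145→7, 157→8, 122→1
Mean rank = (10 + 5 + 7 + 8 + 1) / 5 = 6.20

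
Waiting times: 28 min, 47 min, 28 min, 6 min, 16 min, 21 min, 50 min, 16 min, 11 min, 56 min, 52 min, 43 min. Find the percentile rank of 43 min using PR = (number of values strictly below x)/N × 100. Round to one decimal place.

58.3

N = 12.
Strictly below 43: 7. Equal to 43: 1.
PR = 7/12 × 100 = 58.3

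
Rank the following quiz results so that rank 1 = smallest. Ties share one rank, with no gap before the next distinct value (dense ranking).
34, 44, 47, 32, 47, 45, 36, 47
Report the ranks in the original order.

Sorted (ascending): 32, 34, 36, 44, 45, 47, 47, 47
The 3 values of 47 share dense rank 6.
Remaining distinct values take the next consecutive integers.

2, 4, 6, 1, 6, 5, 3, 6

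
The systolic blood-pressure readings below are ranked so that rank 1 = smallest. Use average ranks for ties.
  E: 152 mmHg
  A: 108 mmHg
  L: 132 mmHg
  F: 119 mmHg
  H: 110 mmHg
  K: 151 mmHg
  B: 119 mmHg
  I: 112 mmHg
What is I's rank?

Sorted (ascending): 108, 110, 112, 119, 119, 132, 151, 152
The 2 values of 119 occupy positions 4–5 → average rank (4+5)/2 = 4.5.
I has value 112 mmHg → rank 3.

3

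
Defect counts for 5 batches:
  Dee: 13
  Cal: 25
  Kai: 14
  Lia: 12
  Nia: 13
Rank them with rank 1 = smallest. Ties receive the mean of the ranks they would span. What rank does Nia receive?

Sorted (ascending): 12, 13, 13, 14, 25
The 2 values of 13 occupy positions 2–3 → average rank (2+3)/2 = 2.5.
Nia has value 13 → rank 2.5.

2.5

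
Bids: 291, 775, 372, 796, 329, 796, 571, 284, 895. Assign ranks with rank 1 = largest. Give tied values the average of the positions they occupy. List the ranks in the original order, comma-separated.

Sorted (descending): 895, 796, 796, 775, 571, 372, 329, 291, 284
The 2 values of 796 occupy positions 2–3 → average rank (2+3)/2 = 2.5.

8, 4, 6, 2.5, 7, 2.5, 5, 9, 1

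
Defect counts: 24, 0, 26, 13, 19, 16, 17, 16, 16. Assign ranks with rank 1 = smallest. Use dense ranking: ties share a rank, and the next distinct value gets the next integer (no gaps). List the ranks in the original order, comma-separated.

6, 1, 7, 2, 5, 3, 4, 3, 3

Sorted (ascending): 0, 13, 16, 16, 16, 17, 19, 24, 26
The 3 values of 16 share dense rank 3.
Remaining distinct values take the next consecutive integers.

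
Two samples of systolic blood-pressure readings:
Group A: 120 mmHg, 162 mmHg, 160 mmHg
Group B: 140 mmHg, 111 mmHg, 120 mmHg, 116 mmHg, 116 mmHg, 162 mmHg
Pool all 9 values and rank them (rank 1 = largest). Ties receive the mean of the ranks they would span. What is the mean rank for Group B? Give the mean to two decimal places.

5.83

Sorted (descending): 162, 162, 160, 140, 120, 120, 116, 116, 111
The 2 values of 162 occupy positions 1–2 → average rank (1+2)/2 = 1.5.
The 2 values of 120 occupy positions 5–6 → average rank (5+6)/2 = 5.5.
The 2 values of 116 occupy positions 7–8 → average rank (7+8)/2 = 7.5.
Group B values → pooled ranks: 140→4, 111→9, 120→5.5, 116→7.5, 116→7.5, 162→1.5
Mean rank = (4 + 9 + 5.5 + 7.5 + 7.5 + 1.5) / 6 = 5.83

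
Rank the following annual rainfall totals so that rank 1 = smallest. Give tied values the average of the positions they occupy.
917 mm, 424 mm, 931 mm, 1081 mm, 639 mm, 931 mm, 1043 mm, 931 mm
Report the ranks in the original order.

3, 1, 5, 8, 2, 5, 7, 5

Sorted (ascending): 424, 639, 917, 931, 931, 931, 1043, 1081
The 3 values of 931 occupy positions 4–6 → average rank 5.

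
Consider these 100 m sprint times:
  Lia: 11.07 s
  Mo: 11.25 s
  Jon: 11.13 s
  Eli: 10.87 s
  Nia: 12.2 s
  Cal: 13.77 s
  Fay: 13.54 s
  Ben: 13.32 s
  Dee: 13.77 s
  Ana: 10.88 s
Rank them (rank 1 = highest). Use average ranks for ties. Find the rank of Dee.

1.5

Sorted (descending): 13.77, 13.77, 13.54, 13.32, 12.2, 11.25, 11.13, 11.07, 10.88, 10.87
The 2 values of 13.77 occupy positions 1–2 → average rank (1+2)/2 = 1.5.
Dee has value 13.77 s → rank 1.5.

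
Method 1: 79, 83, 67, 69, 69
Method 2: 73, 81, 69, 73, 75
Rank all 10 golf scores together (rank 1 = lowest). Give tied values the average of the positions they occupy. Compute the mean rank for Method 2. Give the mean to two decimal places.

6.00

Sorted (ascending): 67, 69, 69, 69, 73, 73, 75, 79, 81, 83
The 3 values of 69 occupy positions 2–4 → average rank 3.
The 2 values of 73 occupy positions 5–6 → average rank (5+6)/2 = 5.5.
Method 2 values → pooled ranks: 73→5.5, 81→9, 69→3, 73→5.5, 75→7
Mean rank = (5.5 + 9 + 3 + 5.5 + 7) / 5 = 6.00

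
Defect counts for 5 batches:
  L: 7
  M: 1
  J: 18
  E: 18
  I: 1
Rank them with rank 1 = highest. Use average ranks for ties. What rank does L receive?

Sorted (descending): 18, 18, 7, 1, 1
The 2 values of 18 occupy positions 1–2 → average rank (1+2)/2 = 1.5.
The 2 values of 1 occupy positions 4–5 → average rank (4+5)/2 = 4.5.
L has value 7 → rank 3.

3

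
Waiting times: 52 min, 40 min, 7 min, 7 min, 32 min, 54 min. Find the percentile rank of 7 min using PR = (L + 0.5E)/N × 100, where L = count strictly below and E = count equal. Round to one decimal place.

N = 6.
Strictly below 7: 0. Equal to 7: 2.
PR = (0 + 0.5·2)/6 × 100 = 16.7

16.7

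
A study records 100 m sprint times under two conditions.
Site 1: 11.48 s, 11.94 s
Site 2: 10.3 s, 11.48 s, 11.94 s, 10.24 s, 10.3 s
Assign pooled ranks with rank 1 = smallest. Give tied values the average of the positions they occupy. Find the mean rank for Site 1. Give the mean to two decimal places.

5.50

Sorted (ascending): 10.24, 10.3, 10.3, 11.48, 11.48, 11.94, 11.94
The 2 values of 10.3 occupy positions 2–3 → average rank (2+3)/2 = 2.5.
The 2 values of 11.48 occupy positions 4–5 → average rank (4+5)/2 = 4.5.
The 2 values of 11.94 occupy positions 6–7 → average rank (6+7)/2 = 6.5.
Site 1 values → pooled ranks: 11.48→4.5, 11.94→6.5
Mean rank = (4.5 + 6.5) / 2 = 5.50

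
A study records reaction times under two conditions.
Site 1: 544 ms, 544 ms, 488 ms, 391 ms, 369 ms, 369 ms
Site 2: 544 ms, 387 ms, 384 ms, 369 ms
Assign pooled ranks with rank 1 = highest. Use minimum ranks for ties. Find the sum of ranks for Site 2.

22

Sorted (descending): 544, 544, 544, 488, 391, 387, 384, 369, 369, 369
The 3 values of 544 occupy positions 1–3 → each gets rank 1.
The 3 values of 369 occupy positions 8–10 → each gets rank 8.
Site 2 values → pooled ranks: 544→1, 387→6, 384→7, 369→8
Rank sum = 1 + 6 + 7 + 8 = 22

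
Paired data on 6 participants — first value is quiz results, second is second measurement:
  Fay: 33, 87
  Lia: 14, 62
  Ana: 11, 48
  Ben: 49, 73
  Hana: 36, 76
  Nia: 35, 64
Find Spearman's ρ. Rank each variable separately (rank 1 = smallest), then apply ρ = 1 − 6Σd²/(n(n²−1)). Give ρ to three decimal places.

Ranks of variable 1: 3, 2, 1, 6, 5, 4
Ranks of variable 2: 6, 2, 1, 4, 5, 3
d = r₁ − r₂: -3, 0, 0, 2, 0, 1
d²: 9, 0, 0, 4, 0, 1; Σd² = 14
ρ = 1 − 6·14/(6·35) = 1 − 84/210 = 0.600

0.600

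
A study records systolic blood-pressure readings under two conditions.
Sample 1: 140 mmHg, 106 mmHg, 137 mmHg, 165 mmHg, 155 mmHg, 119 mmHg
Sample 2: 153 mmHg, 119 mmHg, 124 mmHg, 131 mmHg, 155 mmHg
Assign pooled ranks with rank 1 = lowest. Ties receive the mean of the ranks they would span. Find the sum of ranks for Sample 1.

Sorted (ascending): 106, 119, 119, 124, 131, 137, 140, 153, 155, 155, 165
The 2 values of 119 occupy positions 2–3 → average rank (2+3)/2 = 2.5.
The 2 values of 155 occupy positions 9–10 → average rank (9+10)/2 = 9.5.
Sample 1 values → pooled ranks: 140→7, 106→1, 137→6, 165→11, 155→9.5, 119→2.5
Rank sum = 7 + 1 + 6 + 11 + 9.5 + 2.5 = 37

37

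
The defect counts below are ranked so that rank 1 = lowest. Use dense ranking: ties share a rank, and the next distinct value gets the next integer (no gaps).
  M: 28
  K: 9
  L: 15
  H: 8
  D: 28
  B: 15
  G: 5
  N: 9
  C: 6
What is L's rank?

Sorted (ascending): 5, 6, 8, 9, 9, 15, 15, 28, 28
The 2 values of 9 share dense rank 4.
The 2 values of 15 share dense rank 5.
The 2 values of 28 share dense rank 6.
Remaining distinct values take the next consecutive integers.
L has value 15 → rank 5.

5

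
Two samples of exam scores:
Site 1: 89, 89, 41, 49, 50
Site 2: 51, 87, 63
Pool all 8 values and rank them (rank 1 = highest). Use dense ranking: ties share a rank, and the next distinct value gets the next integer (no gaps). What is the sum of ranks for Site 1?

20

Sorted (descending): 89, 89, 87, 63, 51, 50, 49, 41
The 2 values of 89 share dense rank 1.
Remaining distinct values take the next consecutive integers.
Site 1 values → pooled ranks: 89→1, 89→1, 41→7, 49→6, 50→5
Rank sum = 1 + 1 + 7 + 6 + 5 = 20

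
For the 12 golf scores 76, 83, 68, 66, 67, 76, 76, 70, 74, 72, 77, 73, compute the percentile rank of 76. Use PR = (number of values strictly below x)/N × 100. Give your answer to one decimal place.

58.3

N = 12.
Strictly below 76: 7. Equal to 76: 3.
PR = 7/12 × 100 = 58.3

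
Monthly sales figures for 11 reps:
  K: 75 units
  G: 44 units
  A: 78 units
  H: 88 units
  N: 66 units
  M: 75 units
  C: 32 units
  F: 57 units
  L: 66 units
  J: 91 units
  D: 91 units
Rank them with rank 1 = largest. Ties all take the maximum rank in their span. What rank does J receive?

2

Sorted (descending): 91, 91, 88, 78, 75, 75, 66, 66, 57, 44, 32
The 2 values of 91 occupy positions 1–2 → each gets rank 2.
The 2 values of 75 occupy positions 5–6 → each gets rank 6.
The 2 values of 66 occupy positions 7–8 → each gets rank 8.
J has value 91 units → rank 2.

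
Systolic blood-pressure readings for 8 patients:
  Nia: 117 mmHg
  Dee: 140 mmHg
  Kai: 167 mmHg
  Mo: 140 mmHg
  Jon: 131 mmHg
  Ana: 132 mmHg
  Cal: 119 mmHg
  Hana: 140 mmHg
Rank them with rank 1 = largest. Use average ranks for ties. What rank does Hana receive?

3

Sorted (descending): 167, 140, 140, 140, 132, 131, 119, 117
The 3 values of 140 occupy positions 2–4 → average rank 3.
Hana has value 140 mmHg → rank 3.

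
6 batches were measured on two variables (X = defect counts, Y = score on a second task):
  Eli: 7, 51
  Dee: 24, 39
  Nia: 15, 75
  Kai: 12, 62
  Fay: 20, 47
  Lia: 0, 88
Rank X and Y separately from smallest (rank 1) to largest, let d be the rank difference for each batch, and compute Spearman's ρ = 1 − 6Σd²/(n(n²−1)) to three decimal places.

Ranks of variable 1: 2, 6, 4, 3, 5, 1
Ranks of variable 2: 3, 1, 5, 4, 2, 6
d = r₁ − r₂: -1, 5, -1, -1, 3, -5
d²: 1, 25, 1, 1, 9, 25; Σd² = 62
ρ = 1 − 6·62/(6·35) = 1 − 372/210 = -0.771

-0.771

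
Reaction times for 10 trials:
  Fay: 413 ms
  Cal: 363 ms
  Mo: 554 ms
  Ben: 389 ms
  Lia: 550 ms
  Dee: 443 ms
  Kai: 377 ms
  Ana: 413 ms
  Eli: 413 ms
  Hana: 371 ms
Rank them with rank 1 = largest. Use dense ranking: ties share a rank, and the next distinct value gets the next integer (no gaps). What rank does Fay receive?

4

Sorted (descending): 554, 550, 443, 413, 413, 413, 389, 377, 371, 363
The 3 values of 413 share dense rank 4.
Remaining distinct values take the next consecutive integers.
Fay has value 413 ms → rank 4.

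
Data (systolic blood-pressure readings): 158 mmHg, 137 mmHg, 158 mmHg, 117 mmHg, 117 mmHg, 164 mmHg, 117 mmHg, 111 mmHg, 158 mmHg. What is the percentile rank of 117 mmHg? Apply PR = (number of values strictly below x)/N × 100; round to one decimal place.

11.1

N = 9.
Strictly below 117: 1. Equal to 117: 3.
PR = 1/9 × 100 = 11.1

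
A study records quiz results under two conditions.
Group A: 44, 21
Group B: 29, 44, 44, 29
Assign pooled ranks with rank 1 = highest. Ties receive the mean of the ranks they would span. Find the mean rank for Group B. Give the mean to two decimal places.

Sorted (descending): 44, 44, 44, 29, 29, 21
The 3 values of 44 occupy positions 1–3 → average rank 2.
The 2 values of 29 occupy positions 4–5 → average rank (4+5)/2 = 4.5.
Group B values → pooled ranks: 29→4.5, 44→2, 44→2, 29→4.5
Mean rank = (4.5 + 2 + 2 + 4.5) / 4 = 3.25

3.25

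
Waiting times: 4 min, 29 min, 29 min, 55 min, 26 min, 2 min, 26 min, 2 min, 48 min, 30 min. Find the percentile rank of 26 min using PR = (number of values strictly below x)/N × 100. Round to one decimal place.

30.0

N = 10.
Strictly below 26: 3. Equal to 26: 2.
PR = 3/10 × 100 = 30.0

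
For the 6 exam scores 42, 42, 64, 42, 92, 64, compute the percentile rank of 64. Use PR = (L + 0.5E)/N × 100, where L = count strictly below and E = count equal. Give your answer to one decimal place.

N = 6.
Strictly below 64: 3. Equal to 64: 2.
PR = (3 + 0.5·2)/6 × 100 = 66.7

66.7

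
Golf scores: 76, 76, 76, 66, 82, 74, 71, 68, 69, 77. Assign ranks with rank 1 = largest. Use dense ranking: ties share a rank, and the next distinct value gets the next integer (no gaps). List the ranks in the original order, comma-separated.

3, 3, 3, 8, 1, 4, 5, 7, 6, 2

Sorted (descending): 82, 77, 76, 76, 76, 74, 71, 69, 68, 66
The 3 values of 76 share dense rank 3.
Remaining distinct values take the next consecutive integers.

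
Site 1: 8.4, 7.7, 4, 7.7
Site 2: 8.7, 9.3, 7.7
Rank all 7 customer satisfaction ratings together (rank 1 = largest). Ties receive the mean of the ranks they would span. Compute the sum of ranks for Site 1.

Sorted (descending): 9.3, 8.7, 8.4, 7.7, 7.7, 7.7, 4
The 3 values of 7.7 occupy positions 4–6 → average rank 5.
Site 1 values → pooled ranks: 8.4→3, 7.7→5, 4→7, 7.7→5
Rank sum = 3 + 5 + 7 + 5 = 20

20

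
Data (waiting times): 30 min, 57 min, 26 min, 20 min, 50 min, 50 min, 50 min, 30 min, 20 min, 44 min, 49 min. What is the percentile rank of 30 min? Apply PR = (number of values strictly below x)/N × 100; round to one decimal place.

27.3

N = 11.
Strictly below 30: 3. Equal to 30: 2.
PR = 3/11 × 100 = 27.3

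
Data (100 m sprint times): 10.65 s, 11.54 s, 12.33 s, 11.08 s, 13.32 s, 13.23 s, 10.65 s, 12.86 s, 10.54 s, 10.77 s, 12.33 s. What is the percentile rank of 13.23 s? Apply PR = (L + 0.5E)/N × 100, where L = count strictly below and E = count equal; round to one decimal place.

N = 11.
Strictly below 13.23: 9. Equal to 13.23: 1.
PR = (9 + 0.5·1)/11 × 100 = 86.4

86.4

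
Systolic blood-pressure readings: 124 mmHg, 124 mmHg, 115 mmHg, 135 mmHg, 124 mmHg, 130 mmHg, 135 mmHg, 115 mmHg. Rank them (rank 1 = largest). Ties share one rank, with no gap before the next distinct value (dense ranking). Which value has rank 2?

Sorted (descending): 135, 135, 130, 124, 124, 124, 115, 115
The 2 values of 135 share dense rank 1.
The 3 values of 124 share dense rank 3.
The 2 values of 115 share dense rank 4.
Remaining distinct values take the next consecutive integers.
Rank 2 → value 130.

130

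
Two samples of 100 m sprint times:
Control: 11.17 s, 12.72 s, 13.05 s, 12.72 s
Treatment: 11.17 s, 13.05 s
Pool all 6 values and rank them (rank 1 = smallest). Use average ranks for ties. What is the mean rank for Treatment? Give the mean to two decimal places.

3.50

Sorted (ascending): 11.17, 11.17, 12.72, 12.72, 13.05, 13.05
The 2 values of 11.17 occupy positions 1–2 → average rank (1+2)/2 = 1.5.
The 2 values of 12.72 occupy positions 3–4 → average rank (3+4)/2 = 3.5.
The 2 values of 13.05 occupy positions 5–6 → average rank (5+6)/2 = 5.5.
Treatment values → pooled ranks: 11.17→1.5, 13.05→5.5
Mean rank = (1.5 + 5.5) / 2 = 3.50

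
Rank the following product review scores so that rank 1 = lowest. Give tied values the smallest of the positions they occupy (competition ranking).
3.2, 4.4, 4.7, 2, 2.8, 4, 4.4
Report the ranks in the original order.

Sorted (ascending): 2, 2.8, 3.2, 4, 4.4, 4.4, 4.7
The 2 values of 4.4 occupy positions 5–6 → each gets rank 5.

3, 5, 7, 1, 2, 4, 5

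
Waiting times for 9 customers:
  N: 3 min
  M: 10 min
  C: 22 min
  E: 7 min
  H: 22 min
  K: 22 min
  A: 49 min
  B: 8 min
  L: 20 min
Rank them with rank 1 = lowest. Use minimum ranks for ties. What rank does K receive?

6

Sorted (ascending): 3, 7, 8, 10, 20, 22, 22, 22, 49
The 3 values of 22 occupy positions 6–8 → each gets rank 6.
K has value 22 min → rank 6.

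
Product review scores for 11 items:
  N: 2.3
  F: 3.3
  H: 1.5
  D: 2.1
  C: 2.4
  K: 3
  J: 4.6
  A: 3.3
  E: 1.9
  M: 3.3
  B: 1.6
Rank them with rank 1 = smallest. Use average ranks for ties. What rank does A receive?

9

Sorted (ascending): 1.5, 1.6, 1.9, 2.1, 2.3, 2.4, 3, 3.3, 3.3, 3.3, 4.6
The 3 values of 3.3 occupy positions 8–10 → average rank 9.
A has value 3.3 → rank 9.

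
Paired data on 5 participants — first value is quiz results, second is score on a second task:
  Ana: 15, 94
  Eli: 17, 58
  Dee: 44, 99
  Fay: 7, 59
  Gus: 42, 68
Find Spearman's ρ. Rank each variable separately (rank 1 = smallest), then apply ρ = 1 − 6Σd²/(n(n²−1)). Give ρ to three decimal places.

0.500

Ranks of variable 1: 2, 3, 5, 1, 4
Ranks of variable 2: 4, 1, 5, 2, 3
d = r₁ − r₂: -2, 2, 0, -1, 1
d²: 4, 4, 0, 1, 1; Σd² = 10
ρ = 1 − 6·10/(5·24) = 1 − 60/120 = 0.500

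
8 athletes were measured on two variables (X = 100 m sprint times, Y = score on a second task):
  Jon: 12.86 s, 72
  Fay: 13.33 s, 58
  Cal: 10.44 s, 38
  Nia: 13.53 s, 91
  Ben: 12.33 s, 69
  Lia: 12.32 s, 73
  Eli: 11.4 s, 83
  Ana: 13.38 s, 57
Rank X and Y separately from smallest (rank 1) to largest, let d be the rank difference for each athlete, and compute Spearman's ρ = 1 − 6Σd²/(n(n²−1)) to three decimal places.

Ranks of variable 1: 5, 6, 1, 8, 4, 3, 2, 7
Ranks of variable 2: 5, 3, 1, 8, 4, 6, 7, 2
d = r₁ − r₂: 0, 3, 0, 0, 0, -3, -5, 5
d²: 0, 9, 0, 0, 0, 9, 25, 25; Σd² = 68
ρ = 1 − 6·68/(8·63) = 1 − 408/504 = 0.190

0.190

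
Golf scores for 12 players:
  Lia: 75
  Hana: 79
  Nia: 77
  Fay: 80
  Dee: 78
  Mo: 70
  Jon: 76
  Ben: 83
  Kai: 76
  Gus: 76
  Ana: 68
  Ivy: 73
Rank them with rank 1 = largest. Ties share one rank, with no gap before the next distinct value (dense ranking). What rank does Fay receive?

2

Sorted (descending): 83, 80, 79, 78, 77, 76, 76, 76, 75, 73, 70, 68
The 3 values of 76 share dense rank 6.
Remaining distinct values take the next consecutive integers.
Fay has value 80 → rank 2.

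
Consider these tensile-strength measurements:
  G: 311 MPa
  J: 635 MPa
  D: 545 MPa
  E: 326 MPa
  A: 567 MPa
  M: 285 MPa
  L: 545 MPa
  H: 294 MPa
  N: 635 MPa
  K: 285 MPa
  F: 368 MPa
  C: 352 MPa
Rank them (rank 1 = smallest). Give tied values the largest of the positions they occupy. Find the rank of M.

2

Sorted (ascending): 285, 285, 294, 311, 326, 352, 368, 545, 545, 567, 635, 635
The 2 values of 285 occupy positions 1–2 → each gets rank 2.
The 2 values of 545 occupy positions 8–9 → each gets rank 9.
The 2 values of 635 occupy positions 11–12 → each gets rank 12.
M has value 285 MPa → rank 2.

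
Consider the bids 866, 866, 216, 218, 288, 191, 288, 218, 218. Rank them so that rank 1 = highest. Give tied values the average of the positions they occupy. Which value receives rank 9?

Sorted (descending): 866, 866, 288, 288, 218, 218, 218, 216, 191
The 2 values of 866 occupy positions 1–2 → average rank (1+2)/2 = 1.5.
The 2 values of 288 occupy positions 3–4 → average rank (3+4)/2 = 3.5.
The 3 values of 218 occupy positions 5–7 → average rank 6.
Rank 9 → value 191.

191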